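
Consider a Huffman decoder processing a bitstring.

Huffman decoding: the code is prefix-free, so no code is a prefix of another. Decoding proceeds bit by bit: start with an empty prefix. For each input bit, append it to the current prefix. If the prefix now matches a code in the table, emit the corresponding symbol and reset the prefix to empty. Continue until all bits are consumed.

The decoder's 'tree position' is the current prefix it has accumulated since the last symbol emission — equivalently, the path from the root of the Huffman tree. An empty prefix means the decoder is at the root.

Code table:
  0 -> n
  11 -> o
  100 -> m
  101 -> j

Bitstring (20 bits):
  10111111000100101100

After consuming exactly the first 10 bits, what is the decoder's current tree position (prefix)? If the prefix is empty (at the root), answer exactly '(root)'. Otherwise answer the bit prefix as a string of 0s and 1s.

Bit 0: prefix='1' (no match yet)
Bit 1: prefix='10' (no match yet)
Bit 2: prefix='101' -> emit 'j', reset
Bit 3: prefix='1' (no match yet)
Bit 4: prefix='11' -> emit 'o', reset
Bit 5: prefix='1' (no match yet)
Bit 6: prefix='11' -> emit 'o', reset
Bit 7: prefix='1' (no match yet)
Bit 8: prefix='10' (no match yet)
Bit 9: prefix='100' -> emit 'm', reset

Answer: (root)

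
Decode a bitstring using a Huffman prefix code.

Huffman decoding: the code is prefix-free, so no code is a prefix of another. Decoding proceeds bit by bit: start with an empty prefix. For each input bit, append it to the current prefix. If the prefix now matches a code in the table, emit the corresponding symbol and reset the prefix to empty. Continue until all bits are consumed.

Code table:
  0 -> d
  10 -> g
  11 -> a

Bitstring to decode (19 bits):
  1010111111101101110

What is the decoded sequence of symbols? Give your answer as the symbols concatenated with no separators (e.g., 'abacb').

Bit 0: prefix='1' (no match yet)
Bit 1: prefix='10' -> emit 'g', reset
Bit 2: prefix='1' (no match yet)
Bit 3: prefix='10' -> emit 'g', reset
Bit 4: prefix='1' (no match yet)
Bit 5: prefix='11' -> emit 'a', reset
Bit 6: prefix='1' (no match yet)
Bit 7: prefix='11' -> emit 'a', reset
Bit 8: prefix='1' (no match yet)
Bit 9: prefix='11' -> emit 'a', reset
Bit 10: prefix='1' (no match yet)
Bit 11: prefix='10' -> emit 'g', reset
Bit 12: prefix='1' (no match yet)
Bit 13: prefix='11' -> emit 'a', reset
Bit 14: prefix='0' -> emit 'd', reset
Bit 15: prefix='1' (no match yet)
Bit 16: prefix='11' -> emit 'a', reset
Bit 17: prefix='1' (no match yet)
Bit 18: prefix='10' -> emit 'g', reset

Answer: ggaaagadag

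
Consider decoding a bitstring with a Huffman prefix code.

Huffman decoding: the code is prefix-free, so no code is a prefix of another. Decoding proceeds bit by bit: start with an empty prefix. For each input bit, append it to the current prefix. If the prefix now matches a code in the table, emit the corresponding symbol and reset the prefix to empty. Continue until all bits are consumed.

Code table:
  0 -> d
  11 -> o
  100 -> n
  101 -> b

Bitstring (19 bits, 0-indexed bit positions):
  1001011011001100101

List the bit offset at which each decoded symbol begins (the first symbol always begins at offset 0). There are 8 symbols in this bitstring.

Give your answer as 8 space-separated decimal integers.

Answer: 0 3 6 9 12 14 15 16

Derivation:
Bit 0: prefix='1' (no match yet)
Bit 1: prefix='10' (no match yet)
Bit 2: prefix='100' -> emit 'n', reset
Bit 3: prefix='1' (no match yet)
Bit 4: prefix='10' (no match yet)
Bit 5: prefix='101' -> emit 'b', reset
Bit 6: prefix='1' (no match yet)
Bit 7: prefix='10' (no match yet)
Bit 8: prefix='101' -> emit 'b', reset
Bit 9: prefix='1' (no match yet)
Bit 10: prefix='10' (no match yet)
Bit 11: prefix='100' -> emit 'n', reset
Bit 12: prefix='1' (no match yet)
Bit 13: prefix='11' -> emit 'o', reset
Bit 14: prefix='0' -> emit 'd', reset
Bit 15: prefix='0' -> emit 'd', reset
Bit 16: prefix='1' (no match yet)
Bit 17: prefix='10' (no match yet)
Bit 18: prefix='101' -> emit 'b', reset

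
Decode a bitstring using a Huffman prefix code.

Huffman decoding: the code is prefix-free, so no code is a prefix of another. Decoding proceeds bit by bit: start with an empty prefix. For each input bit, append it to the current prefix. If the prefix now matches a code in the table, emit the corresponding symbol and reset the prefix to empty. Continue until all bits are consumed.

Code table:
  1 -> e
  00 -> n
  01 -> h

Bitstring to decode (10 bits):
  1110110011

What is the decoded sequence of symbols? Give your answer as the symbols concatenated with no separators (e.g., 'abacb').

Answer: eeehenee

Derivation:
Bit 0: prefix='1' -> emit 'e', reset
Bit 1: prefix='1' -> emit 'e', reset
Bit 2: prefix='1' -> emit 'e', reset
Bit 3: prefix='0' (no match yet)
Bit 4: prefix='01' -> emit 'h', reset
Bit 5: prefix='1' -> emit 'e', reset
Bit 6: prefix='0' (no match yet)
Bit 7: prefix='00' -> emit 'n', reset
Bit 8: prefix='1' -> emit 'e', reset
Bit 9: prefix='1' -> emit 'e', reset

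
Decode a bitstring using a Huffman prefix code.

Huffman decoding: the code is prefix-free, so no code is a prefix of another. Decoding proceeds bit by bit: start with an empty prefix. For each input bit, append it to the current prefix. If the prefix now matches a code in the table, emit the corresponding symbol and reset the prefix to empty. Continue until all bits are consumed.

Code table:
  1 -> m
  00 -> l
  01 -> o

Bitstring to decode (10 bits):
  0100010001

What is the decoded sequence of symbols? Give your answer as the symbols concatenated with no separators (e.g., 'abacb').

Bit 0: prefix='0' (no match yet)
Bit 1: prefix='01' -> emit 'o', reset
Bit 2: prefix='0' (no match yet)
Bit 3: prefix='00' -> emit 'l', reset
Bit 4: prefix='0' (no match yet)
Bit 5: prefix='01' -> emit 'o', reset
Bit 6: prefix='0' (no match yet)
Bit 7: prefix='00' -> emit 'l', reset
Bit 8: prefix='0' (no match yet)
Bit 9: prefix='01' -> emit 'o', reset

Answer: ololo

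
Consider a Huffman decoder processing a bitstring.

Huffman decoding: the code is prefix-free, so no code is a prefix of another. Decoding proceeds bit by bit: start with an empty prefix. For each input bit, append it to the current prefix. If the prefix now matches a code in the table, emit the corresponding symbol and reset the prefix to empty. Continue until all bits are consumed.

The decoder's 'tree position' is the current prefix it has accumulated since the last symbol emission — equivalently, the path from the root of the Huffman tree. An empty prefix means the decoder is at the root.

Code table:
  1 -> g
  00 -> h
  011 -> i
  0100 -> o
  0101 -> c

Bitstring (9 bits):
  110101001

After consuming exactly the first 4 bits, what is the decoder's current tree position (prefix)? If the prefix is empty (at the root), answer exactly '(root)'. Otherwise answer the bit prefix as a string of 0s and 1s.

Answer: 01

Derivation:
Bit 0: prefix='1' -> emit 'g', reset
Bit 1: prefix='1' -> emit 'g', reset
Bit 2: prefix='0' (no match yet)
Bit 3: prefix='01' (no match yet)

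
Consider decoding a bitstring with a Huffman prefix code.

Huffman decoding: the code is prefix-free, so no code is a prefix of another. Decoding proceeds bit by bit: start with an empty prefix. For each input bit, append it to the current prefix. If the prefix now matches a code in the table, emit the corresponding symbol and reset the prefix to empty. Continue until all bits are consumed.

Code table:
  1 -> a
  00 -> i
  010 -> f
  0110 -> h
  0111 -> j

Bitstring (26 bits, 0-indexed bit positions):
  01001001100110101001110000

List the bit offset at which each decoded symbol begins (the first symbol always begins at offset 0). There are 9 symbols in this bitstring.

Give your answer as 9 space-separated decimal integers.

Answer: 0 3 6 10 14 15 18 22 24

Derivation:
Bit 0: prefix='0' (no match yet)
Bit 1: prefix='01' (no match yet)
Bit 2: prefix='010' -> emit 'f', reset
Bit 3: prefix='0' (no match yet)
Bit 4: prefix='01' (no match yet)
Bit 5: prefix='010' -> emit 'f', reset
Bit 6: prefix='0' (no match yet)
Bit 7: prefix='01' (no match yet)
Bit 8: prefix='011' (no match yet)
Bit 9: prefix='0110' -> emit 'h', reset
Bit 10: prefix='0' (no match yet)
Bit 11: prefix='01' (no match yet)
Bit 12: prefix='011' (no match yet)
Bit 13: prefix='0110' -> emit 'h', reset
Bit 14: prefix='1' -> emit 'a', reset
Bit 15: prefix='0' (no match yet)
Bit 16: prefix='01' (no match yet)
Bit 17: prefix='010' -> emit 'f', reset
Bit 18: prefix='0' (no match yet)
Bit 19: prefix='01' (no match yet)
Bit 20: prefix='011' (no match yet)
Bit 21: prefix='0111' -> emit 'j', reset
Bit 22: prefix='0' (no match yet)
Bit 23: prefix='00' -> emit 'i', reset
Bit 24: prefix='0' (no match yet)
Bit 25: prefix='00' -> emit 'i', reset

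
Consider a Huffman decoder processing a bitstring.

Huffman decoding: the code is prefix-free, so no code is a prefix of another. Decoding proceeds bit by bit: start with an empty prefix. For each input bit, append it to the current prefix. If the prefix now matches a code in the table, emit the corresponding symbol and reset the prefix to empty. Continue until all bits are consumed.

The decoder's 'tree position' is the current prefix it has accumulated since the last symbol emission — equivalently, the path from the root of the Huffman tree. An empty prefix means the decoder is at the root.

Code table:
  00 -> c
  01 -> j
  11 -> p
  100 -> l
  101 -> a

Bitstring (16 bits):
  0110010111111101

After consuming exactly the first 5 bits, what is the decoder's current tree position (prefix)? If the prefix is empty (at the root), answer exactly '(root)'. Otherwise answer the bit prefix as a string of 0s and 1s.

Answer: (root)

Derivation:
Bit 0: prefix='0' (no match yet)
Bit 1: prefix='01' -> emit 'j', reset
Bit 2: prefix='1' (no match yet)
Bit 3: prefix='10' (no match yet)
Bit 4: prefix='100' -> emit 'l', reset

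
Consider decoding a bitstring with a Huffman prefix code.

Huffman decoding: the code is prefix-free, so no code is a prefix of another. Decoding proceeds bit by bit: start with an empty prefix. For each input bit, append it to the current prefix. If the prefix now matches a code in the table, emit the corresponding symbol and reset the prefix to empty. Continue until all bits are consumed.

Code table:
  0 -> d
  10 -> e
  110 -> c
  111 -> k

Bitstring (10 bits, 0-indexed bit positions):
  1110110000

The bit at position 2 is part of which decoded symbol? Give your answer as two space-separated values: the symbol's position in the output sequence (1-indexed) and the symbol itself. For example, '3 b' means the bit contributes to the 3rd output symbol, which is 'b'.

Answer: 1 k

Derivation:
Bit 0: prefix='1' (no match yet)
Bit 1: prefix='11' (no match yet)
Bit 2: prefix='111' -> emit 'k', reset
Bit 3: prefix='0' -> emit 'd', reset
Bit 4: prefix='1' (no match yet)
Bit 5: prefix='11' (no match yet)
Bit 6: prefix='110' -> emit 'c', reset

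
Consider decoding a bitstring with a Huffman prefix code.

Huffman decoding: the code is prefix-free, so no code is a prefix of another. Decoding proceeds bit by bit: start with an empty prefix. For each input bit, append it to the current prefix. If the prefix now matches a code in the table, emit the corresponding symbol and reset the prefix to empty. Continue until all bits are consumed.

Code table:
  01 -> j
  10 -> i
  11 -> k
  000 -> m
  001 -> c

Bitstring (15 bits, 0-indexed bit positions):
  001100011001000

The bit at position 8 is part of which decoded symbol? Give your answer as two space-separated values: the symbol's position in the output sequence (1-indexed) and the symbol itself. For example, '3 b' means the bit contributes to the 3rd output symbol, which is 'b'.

Answer: 4 i

Derivation:
Bit 0: prefix='0' (no match yet)
Bit 1: prefix='00' (no match yet)
Bit 2: prefix='001' -> emit 'c', reset
Bit 3: prefix='1' (no match yet)
Bit 4: prefix='10' -> emit 'i', reset
Bit 5: prefix='0' (no match yet)
Bit 6: prefix='00' (no match yet)
Bit 7: prefix='001' -> emit 'c', reset
Bit 8: prefix='1' (no match yet)
Bit 9: prefix='10' -> emit 'i', reset
Bit 10: prefix='0' (no match yet)
Bit 11: prefix='01' -> emit 'j', reset
Bit 12: prefix='0' (no match yet)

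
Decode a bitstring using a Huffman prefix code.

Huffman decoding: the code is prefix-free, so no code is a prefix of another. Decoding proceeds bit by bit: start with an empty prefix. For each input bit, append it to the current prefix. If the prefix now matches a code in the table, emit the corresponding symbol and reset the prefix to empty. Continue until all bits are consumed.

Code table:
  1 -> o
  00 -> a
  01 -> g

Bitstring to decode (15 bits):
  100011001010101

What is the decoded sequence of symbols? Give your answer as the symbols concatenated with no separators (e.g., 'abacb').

Bit 0: prefix='1' -> emit 'o', reset
Bit 1: prefix='0' (no match yet)
Bit 2: prefix='00' -> emit 'a', reset
Bit 3: prefix='0' (no match yet)
Bit 4: prefix='01' -> emit 'g', reset
Bit 5: prefix='1' -> emit 'o', reset
Bit 6: prefix='0' (no match yet)
Bit 7: prefix='00' -> emit 'a', reset
Bit 8: prefix='1' -> emit 'o', reset
Bit 9: prefix='0' (no match yet)
Bit 10: prefix='01' -> emit 'g', reset
Bit 11: prefix='0' (no match yet)
Bit 12: prefix='01' -> emit 'g', reset
Bit 13: prefix='0' (no match yet)
Bit 14: prefix='01' -> emit 'g', reset

Answer: oagoaoggg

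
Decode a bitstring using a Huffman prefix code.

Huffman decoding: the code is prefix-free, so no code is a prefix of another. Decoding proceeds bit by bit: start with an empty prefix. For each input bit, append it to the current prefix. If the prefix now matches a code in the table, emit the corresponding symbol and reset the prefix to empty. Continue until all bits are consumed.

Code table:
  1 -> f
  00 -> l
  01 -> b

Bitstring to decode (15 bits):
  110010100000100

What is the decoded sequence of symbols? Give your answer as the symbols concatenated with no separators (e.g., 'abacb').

Answer: fflfbllbl

Derivation:
Bit 0: prefix='1' -> emit 'f', reset
Bit 1: prefix='1' -> emit 'f', reset
Bit 2: prefix='0' (no match yet)
Bit 3: prefix='00' -> emit 'l', reset
Bit 4: prefix='1' -> emit 'f', reset
Bit 5: prefix='0' (no match yet)
Bit 6: prefix='01' -> emit 'b', reset
Bit 7: prefix='0' (no match yet)
Bit 8: prefix='00' -> emit 'l', reset
Bit 9: prefix='0' (no match yet)
Bit 10: prefix='00' -> emit 'l', reset
Bit 11: prefix='0' (no match yet)
Bit 12: prefix='01' -> emit 'b', reset
Bit 13: prefix='0' (no match yet)
Bit 14: prefix='00' -> emit 'l', reset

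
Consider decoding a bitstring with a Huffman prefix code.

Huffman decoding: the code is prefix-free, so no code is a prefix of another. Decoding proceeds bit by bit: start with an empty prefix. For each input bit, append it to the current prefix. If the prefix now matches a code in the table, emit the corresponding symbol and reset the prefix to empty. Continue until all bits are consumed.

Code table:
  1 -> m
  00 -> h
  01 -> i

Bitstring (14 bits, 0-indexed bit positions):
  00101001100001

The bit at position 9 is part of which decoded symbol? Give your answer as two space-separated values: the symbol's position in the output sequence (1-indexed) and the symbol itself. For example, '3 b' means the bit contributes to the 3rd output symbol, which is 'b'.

Answer: 7 h

Derivation:
Bit 0: prefix='0' (no match yet)
Bit 1: prefix='00' -> emit 'h', reset
Bit 2: prefix='1' -> emit 'm', reset
Bit 3: prefix='0' (no match yet)
Bit 4: prefix='01' -> emit 'i', reset
Bit 5: prefix='0' (no match yet)
Bit 6: prefix='00' -> emit 'h', reset
Bit 7: prefix='1' -> emit 'm', reset
Bit 8: prefix='1' -> emit 'm', reset
Bit 9: prefix='0' (no match yet)
Bit 10: prefix='00' -> emit 'h', reset
Bit 11: prefix='0' (no match yet)
Bit 12: prefix='00' -> emit 'h', reset
Bit 13: prefix='1' -> emit 'm', reset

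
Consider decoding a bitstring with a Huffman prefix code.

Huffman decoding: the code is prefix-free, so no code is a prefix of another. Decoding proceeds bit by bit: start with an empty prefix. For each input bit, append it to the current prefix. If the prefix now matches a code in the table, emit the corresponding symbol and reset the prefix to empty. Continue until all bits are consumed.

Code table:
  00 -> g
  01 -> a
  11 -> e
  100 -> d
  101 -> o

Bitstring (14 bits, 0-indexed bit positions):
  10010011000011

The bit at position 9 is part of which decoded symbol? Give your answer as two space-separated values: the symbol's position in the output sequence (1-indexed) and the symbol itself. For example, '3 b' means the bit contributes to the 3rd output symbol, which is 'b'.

Bit 0: prefix='1' (no match yet)
Bit 1: prefix='10' (no match yet)
Bit 2: prefix='100' -> emit 'd', reset
Bit 3: prefix='1' (no match yet)
Bit 4: prefix='10' (no match yet)
Bit 5: prefix='100' -> emit 'd', reset
Bit 6: prefix='1' (no match yet)
Bit 7: prefix='11' -> emit 'e', reset
Bit 8: prefix='0' (no match yet)
Bit 9: prefix='00' -> emit 'g', reset
Bit 10: prefix='0' (no match yet)
Bit 11: prefix='00' -> emit 'g', reset
Bit 12: prefix='1' (no match yet)
Bit 13: prefix='11' -> emit 'e', reset

Answer: 4 g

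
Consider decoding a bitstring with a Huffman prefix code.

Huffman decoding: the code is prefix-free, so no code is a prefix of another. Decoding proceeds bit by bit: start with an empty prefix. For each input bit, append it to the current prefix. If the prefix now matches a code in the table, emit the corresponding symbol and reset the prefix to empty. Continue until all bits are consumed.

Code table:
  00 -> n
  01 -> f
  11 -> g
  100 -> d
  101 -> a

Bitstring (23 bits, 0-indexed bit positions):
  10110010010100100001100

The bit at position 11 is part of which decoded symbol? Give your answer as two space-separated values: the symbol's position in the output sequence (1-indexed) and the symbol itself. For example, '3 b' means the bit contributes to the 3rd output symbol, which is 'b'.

Bit 0: prefix='1' (no match yet)
Bit 1: prefix='10' (no match yet)
Bit 2: prefix='101' -> emit 'a', reset
Bit 3: prefix='1' (no match yet)
Bit 4: prefix='10' (no match yet)
Bit 5: prefix='100' -> emit 'd', reset
Bit 6: prefix='1' (no match yet)
Bit 7: prefix='10' (no match yet)
Bit 8: prefix='100' -> emit 'd', reset
Bit 9: prefix='1' (no match yet)
Bit 10: prefix='10' (no match yet)
Bit 11: prefix='101' -> emit 'a', reset
Bit 12: prefix='0' (no match yet)
Bit 13: prefix='00' -> emit 'n', reset
Bit 14: prefix='1' (no match yet)
Bit 15: prefix='10' (no match yet)

Answer: 4 a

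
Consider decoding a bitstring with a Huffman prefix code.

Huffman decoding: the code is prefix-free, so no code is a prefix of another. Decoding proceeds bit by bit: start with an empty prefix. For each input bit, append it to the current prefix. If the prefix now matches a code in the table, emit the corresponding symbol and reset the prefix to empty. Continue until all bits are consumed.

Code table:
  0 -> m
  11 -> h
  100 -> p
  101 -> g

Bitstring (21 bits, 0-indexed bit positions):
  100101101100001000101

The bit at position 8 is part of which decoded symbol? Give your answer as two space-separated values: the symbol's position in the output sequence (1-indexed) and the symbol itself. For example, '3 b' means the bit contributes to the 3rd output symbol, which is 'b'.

Bit 0: prefix='1' (no match yet)
Bit 1: prefix='10' (no match yet)
Bit 2: prefix='100' -> emit 'p', reset
Bit 3: prefix='1' (no match yet)
Bit 4: prefix='10' (no match yet)
Bit 5: prefix='101' -> emit 'g', reset
Bit 6: prefix='1' (no match yet)
Bit 7: prefix='10' (no match yet)
Bit 8: prefix='101' -> emit 'g', reset
Bit 9: prefix='1' (no match yet)
Bit 10: prefix='10' (no match yet)
Bit 11: prefix='100' -> emit 'p', reset
Bit 12: prefix='0' -> emit 'm', reset

Answer: 3 g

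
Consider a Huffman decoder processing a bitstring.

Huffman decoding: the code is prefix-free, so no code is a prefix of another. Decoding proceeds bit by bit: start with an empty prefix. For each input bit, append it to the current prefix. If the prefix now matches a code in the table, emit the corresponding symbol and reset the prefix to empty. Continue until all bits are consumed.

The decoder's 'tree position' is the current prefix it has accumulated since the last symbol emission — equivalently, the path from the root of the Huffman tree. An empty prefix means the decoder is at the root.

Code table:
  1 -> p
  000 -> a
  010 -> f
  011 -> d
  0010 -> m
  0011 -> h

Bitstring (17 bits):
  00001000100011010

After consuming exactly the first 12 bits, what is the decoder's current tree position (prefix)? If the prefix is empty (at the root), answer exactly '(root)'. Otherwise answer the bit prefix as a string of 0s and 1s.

Answer: 00

Derivation:
Bit 0: prefix='0' (no match yet)
Bit 1: prefix='00' (no match yet)
Bit 2: prefix='000' -> emit 'a', reset
Bit 3: prefix='0' (no match yet)
Bit 4: prefix='01' (no match yet)
Bit 5: prefix='010' -> emit 'f', reset
Bit 6: prefix='0' (no match yet)
Bit 7: prefix='00' (no match yet)
Bit 8: prefix='001' (no match yet)
Bit 9: prefix='0010' -> emit 'm', reset
Bit 10: prefix='0' (no match yet)
Bit 11: prefix='00' (no match yet)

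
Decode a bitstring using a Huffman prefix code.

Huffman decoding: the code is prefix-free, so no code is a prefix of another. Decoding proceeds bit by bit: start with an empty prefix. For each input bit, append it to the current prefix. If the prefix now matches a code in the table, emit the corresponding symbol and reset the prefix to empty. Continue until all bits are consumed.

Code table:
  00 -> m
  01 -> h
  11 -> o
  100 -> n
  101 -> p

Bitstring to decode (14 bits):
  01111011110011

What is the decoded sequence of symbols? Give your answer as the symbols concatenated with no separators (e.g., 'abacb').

Bit 0: prefix='0' (no match yet)
Bit 1: prefix='01' -> emit 'h', reset
Bit 2: prefix='1' (no match yet)
Bit 3: prefix='11' -> emit 'o', reset
Bit 4: prefix='1' (no match yet)
Bit 5: prefix='10' (no match yet)
Bit 6: prefix='101' -> emit 'p', reset
Bit 7: prefix='1' (no match yet)
Bit 8: prefix='11' -> emit 'o', reset
Bit 9: prefix='1' (no match yet)
Bit 10: prefix='10' (no match yet)
Bit 11: prefix='100' -> emit 'n', reset
Bit 12: prefix='1' (no match yet)
Bit 13: prefix='11' -> emit 'o', reset

Answer: hopono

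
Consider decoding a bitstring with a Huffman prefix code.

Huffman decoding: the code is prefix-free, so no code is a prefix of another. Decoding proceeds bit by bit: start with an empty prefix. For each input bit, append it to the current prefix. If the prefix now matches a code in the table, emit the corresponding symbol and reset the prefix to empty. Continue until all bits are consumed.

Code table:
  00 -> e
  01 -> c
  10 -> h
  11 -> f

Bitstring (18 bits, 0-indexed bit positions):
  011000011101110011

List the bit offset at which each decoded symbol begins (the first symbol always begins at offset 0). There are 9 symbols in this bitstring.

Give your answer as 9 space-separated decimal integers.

Answer: 0 2 4 6 8 10 12 14 16

Derivation:
Bit 0: prefix='0' (no match yet)
Bit 1: prefix='01' -> emit 'c', reset
Bit 2: prefix='1' (no match yet)
Bit 3: prefix='10' -> emit 'h', reset
Bit 4: prefix='0' (no match yet)
Bit 5: prefix='00' -> emit 'e', reset
Bit 6: prefix='0' (no match yet)
Bit 7: prefix='01' -> emit 'c', reset
Bit 8: prefix='1' (no match yet)
Bit 9: prefix='11' -> emit 'f', reset
Bit 10: prefix='0' (no match yet)
Bit 11: prefix='01' -> emit 'c', reset
Bit 12: prefix='1' (no match yet)
Bit 13: prefix='11' -> emit 'f', reset
Bit 14: prefix='0' (no match yet)
Bit 15: prefix='00' -> emit 'e', reset
Bit 16: prefix='1' (no match yet)
Bit 17: prefix='11' -> emit 'f', reset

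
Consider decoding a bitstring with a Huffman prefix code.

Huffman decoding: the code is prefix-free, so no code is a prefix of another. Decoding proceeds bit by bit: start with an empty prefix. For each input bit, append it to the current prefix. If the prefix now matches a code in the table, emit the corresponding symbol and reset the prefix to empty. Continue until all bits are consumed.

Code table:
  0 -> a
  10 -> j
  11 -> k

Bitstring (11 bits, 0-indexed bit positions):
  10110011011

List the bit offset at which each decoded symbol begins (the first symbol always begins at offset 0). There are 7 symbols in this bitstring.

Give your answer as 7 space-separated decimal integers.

Answer: 0 2 4 5 6 8 9

Derivation:
Bit 0: prefix='1' (no match yet)
Bit 1: prefix='10' -> emit 'j', reset
Bit 2: prefix='1' (no match yet)
Bit 3: prefix='11' -> emit 'k', reset
Bit 4: prefix='0' -> emit 'a', reset
Bit 5: prefix='0' -> emit 'a', reset
Bit 6: prefix='1' (no match yet)
Bit 7: prefix='11' -> emit 'k', reset
Bit 8: prefix='0' -> emit 'a', reset
Bit 9: prefix='1' (no match yet)
Bit 10: prefix='11' -> emit 'k', reset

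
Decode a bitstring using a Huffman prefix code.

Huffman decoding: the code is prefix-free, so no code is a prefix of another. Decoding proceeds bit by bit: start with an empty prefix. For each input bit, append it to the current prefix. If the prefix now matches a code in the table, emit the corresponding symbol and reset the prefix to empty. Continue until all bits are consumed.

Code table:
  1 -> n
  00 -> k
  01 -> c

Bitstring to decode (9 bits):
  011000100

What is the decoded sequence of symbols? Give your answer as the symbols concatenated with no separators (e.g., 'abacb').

Answer: cnkck

Derivation:
Bit 0: prefix='0' (no match yet)
Bit 1: prefix='01' -> emit 'c', reset
Bit 2: prefix='1' -> emit 'n', reset
Bit 3: prefix='0' (no match yet)
Bit 4: prefix='00' -> emit 'k', reset
Bit 5: prefix='0' (no match yet)
Bit 6: prefix='01' -> emit 'c', reset
Bit 7: prefix='0' (no match yet)
Bit 8: prefix='00' -> emit 'k', reset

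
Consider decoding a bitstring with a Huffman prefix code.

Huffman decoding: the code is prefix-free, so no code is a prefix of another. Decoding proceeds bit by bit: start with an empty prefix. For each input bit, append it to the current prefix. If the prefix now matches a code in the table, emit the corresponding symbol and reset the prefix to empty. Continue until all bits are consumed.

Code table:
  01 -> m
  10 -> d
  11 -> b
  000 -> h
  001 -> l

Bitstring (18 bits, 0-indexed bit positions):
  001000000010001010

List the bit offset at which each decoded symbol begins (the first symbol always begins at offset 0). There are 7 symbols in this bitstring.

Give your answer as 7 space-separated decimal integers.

Answer: 0 3 6 9 11 14 16

Derivation:
Bit 0: prefix='0' (no match yet)
Bit 1: prefix='00' (no match yet)
Bit 2: prefix='001' -> emit 'l', reset
Bit 3: prefix='0' (no match yet)
Bit 4: prefix='00' (no match yet)
Bit 5: prefix='000' -> emit 'h', reset
Bit 6: prefix='0' (no match yet)
Bit 7: prefix='00' (no match yet)
Bit 8: prefix='000' -> emit 'h', reset
Bit 9: prefix='0' (no match yet)
Bit 10: prefix='01' -> emit 'm', reset
Bit 11: prefix='0' (no match yet)
Bit 12: prefix='00' (no match yet)
Bit 13: prefix='000' -> emit 'h', reset
Bit 14: prefix='1' (no match yet)
Bit 15: prefix='10' -> emit 'd', reset
Bit 16: prefix='1' (no match yet)
Bit 17: prefix='10' -> emit 'd', reset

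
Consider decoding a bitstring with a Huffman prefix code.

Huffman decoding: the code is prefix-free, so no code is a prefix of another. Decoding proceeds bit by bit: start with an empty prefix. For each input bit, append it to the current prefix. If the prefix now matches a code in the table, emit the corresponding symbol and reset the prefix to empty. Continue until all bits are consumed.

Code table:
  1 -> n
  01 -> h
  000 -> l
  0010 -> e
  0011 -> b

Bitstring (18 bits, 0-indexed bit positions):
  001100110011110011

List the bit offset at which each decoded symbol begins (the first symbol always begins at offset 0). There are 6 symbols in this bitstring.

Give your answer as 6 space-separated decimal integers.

Answer: 0 4 8 12 13 14

Derivation:
Bit 0: prefix='0' (no match yet)
Bit 1: prefix='00' (no match yet)
Bit 2: prefix='001' (no match yet)
Bit 3: prefix='0011' -> emit 'b', reset
Bit 4: prefix='0' (no match yet)
Bit 5: prefix='00' (no match yet)
Bit 6: prefix='001' (no match yet)
Bit 7: prefix='0011' -> emit 'b', reset
Bit 8: prefix='0' (no match yet)
Bit 9: prefix='00' (no match yet)
Bit 10: prefix='001' (no match yet)
Bit 11: prefix='0011' -> emit 'b', reset
Bit 12: prefix='1' -> emit 'n', reset
Bit 13: prefix='1' -> emit 'n', reset
Bit 14: prefix='0' (no match yet)
Bit 15: prefix='00' (no match yet)
Bit 16: prefix='001' (no match yet)
Bit 17: prefix='0011' -> emit 'b', reset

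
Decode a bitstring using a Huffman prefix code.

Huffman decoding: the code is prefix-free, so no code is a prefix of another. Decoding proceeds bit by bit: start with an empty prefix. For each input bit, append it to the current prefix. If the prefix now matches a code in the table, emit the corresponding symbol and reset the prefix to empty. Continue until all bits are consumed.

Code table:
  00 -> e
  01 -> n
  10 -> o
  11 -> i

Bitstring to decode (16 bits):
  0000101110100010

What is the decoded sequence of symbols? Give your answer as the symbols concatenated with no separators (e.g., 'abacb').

Answer: eeoiooeo

Derivation:
Bit 0: prefix='0' (no match yet)
Bit 1: prefix='00' -> emit 'e', reset
Bit 2: prefix='0' (no match yet)
Bit 3: prefix='00' -> emit 'e', reset
Bit 4: prefix='1' (no match yet)
Bit 5: prefix='10' -> emit 'o', reset
Bit 6: prefix='1' (no match yet)
Bit 7: prefix='11' -> emit 'i', reset
Bit 8: prefix='1' (no match yet)
Bit 9: prefix='10' -> emit 'o', reset
Bit 10: prefix='1' (no match yet)
Bit 11: prefix='10' -> emit 'o', reset
Bit 12: prefix='0' (no match yet)
Bit 13: prefix='00' -> emit 'e', reset
Bit 14: prefix='1' (no match yet)
Bit 15: prefix='10' -> emit 'o', reset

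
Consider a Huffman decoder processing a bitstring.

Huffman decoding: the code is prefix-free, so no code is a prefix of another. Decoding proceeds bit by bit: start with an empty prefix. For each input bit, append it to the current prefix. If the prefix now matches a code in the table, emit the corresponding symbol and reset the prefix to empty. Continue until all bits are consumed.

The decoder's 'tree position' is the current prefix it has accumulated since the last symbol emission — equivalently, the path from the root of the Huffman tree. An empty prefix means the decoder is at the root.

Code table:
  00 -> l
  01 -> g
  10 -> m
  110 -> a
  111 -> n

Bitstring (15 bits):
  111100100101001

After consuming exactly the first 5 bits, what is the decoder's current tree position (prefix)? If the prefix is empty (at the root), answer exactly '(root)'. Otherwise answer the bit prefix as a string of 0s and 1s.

Answer: (root)

Derivation:
Bit 0: prefix='1' (no match yet)
Bit 1: prefix='11' (no match yet)
Bit 2: prefix='111' -> emit 'n', reset
Bit 3: prefix='1' (no match yet)
Bit 4: prefix='10' -> emit 'm', reset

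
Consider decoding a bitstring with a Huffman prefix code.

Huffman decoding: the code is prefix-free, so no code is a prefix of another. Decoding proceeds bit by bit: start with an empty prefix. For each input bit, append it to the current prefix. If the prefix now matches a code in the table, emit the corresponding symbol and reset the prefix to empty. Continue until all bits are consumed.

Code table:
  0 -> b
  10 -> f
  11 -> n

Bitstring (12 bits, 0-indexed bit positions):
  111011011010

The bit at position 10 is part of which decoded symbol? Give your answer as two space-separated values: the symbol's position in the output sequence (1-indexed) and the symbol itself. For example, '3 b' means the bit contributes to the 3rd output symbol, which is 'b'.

Answer: 7 f

Derivation:
Bit 0: prefix='1' (no match yet)
Bit 1: prefix='11' -> emit 'n', reset
Bit 2: prefix='1' (no match yet)
Bit 3: prefix='10' -> emit 'f', reset
Bit 4: prefix='1' (no match yet)
Bit 5: prefix='11' -> emit 'n', reset
Bit 6: prefix='0' -> emit 'b', reset
Bit 7: prefix='1' (no match yet)
Bit 8: prefix='11' -> emit 'n', reset
Bit 9: prefix='0' -> emit 'b', reset
Bit 10: prefix='1' (no match yet)
Bit 11: prefix='10' -> emit 'f', reset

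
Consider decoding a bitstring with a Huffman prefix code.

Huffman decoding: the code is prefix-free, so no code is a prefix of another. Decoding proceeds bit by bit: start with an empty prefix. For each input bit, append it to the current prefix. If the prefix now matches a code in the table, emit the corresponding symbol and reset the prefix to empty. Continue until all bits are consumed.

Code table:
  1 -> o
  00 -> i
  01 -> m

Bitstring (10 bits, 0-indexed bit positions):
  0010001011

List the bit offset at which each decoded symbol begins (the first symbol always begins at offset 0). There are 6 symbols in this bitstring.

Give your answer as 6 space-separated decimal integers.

Answer: 0 2 3 5 7 9

Derivation:
Bit 0: prefix='0' (no match yet)
Bit 1: prefix='00' -> emit 'i', reset
Bit 2: prefix='1' -> emit 'o', reset
Bit 3: prefix='0' (no match yet)
Bit 4: prefix='00' -> emit 'i', reset
Bit 5: prefix='0' (no match yet)
Bit 6: prefix='01' -> emit 'm', reset
Bit 7: prefix='0' (no match yet)
Bit 8: prefix='01' -> emit 'm', reset
Bit 9: prefix='1' -> emit 'o', reset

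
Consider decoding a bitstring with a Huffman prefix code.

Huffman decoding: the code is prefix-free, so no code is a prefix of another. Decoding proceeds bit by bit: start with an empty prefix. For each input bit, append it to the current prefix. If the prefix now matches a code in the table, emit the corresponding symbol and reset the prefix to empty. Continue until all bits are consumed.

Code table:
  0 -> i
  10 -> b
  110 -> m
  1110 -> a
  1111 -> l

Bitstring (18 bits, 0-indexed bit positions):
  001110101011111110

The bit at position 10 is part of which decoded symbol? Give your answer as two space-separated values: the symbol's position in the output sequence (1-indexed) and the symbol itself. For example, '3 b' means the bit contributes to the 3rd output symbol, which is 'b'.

Answer: 6 l

Derivation:
Bit 0: prefix='0' -> emit 'i', reset
Bit 1: prefix='0' -> emit 'i', reset
Bit 2: prefix='1' (no match yet)
Bit 3: prefix='11' (no match yet)
Bit 4: prefix='111' (no match yet)
Bit 5: prefix='1110' -> emit 'a', reset
Bit 6: prefix='1' (no match yet)
Bit 7: prefix='10' -> emit 'b', reset
Bit 8: prefix='1' (no match yet)
Bit 9: prefix='10' -> emit 'b', reset
Bit 10: prefix='1' (no match yet)
Bit 11: prefix='11' (no match yet)
Bit 12: prefix='111' (no match yet)
Bit 13: prefix='1111' -> emit 'l', reset
Bit 14: prefix='1' (no match yet)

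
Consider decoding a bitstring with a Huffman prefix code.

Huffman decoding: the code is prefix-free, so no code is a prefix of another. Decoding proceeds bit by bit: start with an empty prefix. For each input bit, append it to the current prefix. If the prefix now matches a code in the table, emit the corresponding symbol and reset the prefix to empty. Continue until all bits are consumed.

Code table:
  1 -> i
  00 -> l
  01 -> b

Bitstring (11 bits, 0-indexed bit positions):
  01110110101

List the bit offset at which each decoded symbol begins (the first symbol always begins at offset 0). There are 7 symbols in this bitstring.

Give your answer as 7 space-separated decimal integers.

Bit 0: prefix='0' (no match yet)
Bit 1: prefix='01' -> emit 'b', reset
Bit 2: prefix='1' -> emit 'i', reset
Bit 3: prefix='1' -> emit 'i', reset
Bit 4: prefix='0' (no match yet)
Bit 5: prefix='01' -> emit 'b', reset
Bit 6: prefix='1' -> emit 'i', reset
Bit 7: prefix='0' (no match yet)
Bit 8: prefix='01' -> emit 'b', reset
Bit 9: prefix='0' (no match yet)
Bit 10: prefix='01' -> emit 'b', reset

Answer: 0 2 3 4 6 7 9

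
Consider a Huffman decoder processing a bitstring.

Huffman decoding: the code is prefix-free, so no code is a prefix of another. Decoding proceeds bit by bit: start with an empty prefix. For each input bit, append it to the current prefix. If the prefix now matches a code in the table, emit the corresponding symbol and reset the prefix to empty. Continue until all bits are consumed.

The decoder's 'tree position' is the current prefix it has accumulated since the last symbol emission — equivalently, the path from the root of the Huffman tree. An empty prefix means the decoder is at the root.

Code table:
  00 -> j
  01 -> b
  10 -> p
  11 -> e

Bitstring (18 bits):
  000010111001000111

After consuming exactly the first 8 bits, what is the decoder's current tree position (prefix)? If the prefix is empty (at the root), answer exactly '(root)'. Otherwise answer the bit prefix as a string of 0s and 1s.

Answer: (root)

Derivation:
Bit 0: prefix='0' (no match yet)
Bit 1: prefix='00' -> emit 'j', reset
Bit 2: prefix='0' (no match yet)
Bit 3: prefix='00' -> emit 'j', reset
Bit 4: prefix='1' (no match yet)
Bit 5: prefix='10' -> emit 'p', reset
Bit 6: prefix='1' (no match yet)
Bit 7: prefix='11' -> emit 'e', reset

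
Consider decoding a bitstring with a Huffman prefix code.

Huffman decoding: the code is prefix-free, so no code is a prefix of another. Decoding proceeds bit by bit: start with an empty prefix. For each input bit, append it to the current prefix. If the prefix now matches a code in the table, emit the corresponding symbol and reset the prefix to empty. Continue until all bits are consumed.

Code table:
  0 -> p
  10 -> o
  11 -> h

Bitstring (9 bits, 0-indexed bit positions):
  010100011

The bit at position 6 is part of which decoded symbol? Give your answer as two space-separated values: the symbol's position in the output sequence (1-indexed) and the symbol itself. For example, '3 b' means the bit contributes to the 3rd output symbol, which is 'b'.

Answer: 5 p

Derivation:
Bit 0: prefix='0' -> emit 'p', reset
Bit 1: prefix='1' (no match yet)
Bit 2: prefix='10' -> emit 'o', reset
Bit 3: prefix='1' (no match yet)
Bit 4: prefix='10' -> emit 'o', reset
Bit 5: prefix='0' -> emit 'p', reset
Bit 6: prefix='0' -> emit 'p', reset
Bit 7: prefix='1' (no match yet)
Bit 8: prefix='11' -> emit 'h', reset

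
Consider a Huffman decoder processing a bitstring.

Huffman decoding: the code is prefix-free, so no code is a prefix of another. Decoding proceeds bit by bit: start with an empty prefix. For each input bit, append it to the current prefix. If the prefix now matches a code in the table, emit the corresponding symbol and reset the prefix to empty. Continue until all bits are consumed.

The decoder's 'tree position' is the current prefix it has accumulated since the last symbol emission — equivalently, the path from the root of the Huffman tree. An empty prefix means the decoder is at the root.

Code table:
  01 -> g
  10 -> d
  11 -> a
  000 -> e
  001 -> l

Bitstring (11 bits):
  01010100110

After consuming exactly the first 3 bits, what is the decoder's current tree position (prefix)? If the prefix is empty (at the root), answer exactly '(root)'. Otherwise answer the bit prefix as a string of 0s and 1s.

Bit 0: prefix='0' (no match yet)
Bit 1: prefix='01' -> emit 'g', reset
Bit 2: prefix='0' (no match yet)

Answer: 0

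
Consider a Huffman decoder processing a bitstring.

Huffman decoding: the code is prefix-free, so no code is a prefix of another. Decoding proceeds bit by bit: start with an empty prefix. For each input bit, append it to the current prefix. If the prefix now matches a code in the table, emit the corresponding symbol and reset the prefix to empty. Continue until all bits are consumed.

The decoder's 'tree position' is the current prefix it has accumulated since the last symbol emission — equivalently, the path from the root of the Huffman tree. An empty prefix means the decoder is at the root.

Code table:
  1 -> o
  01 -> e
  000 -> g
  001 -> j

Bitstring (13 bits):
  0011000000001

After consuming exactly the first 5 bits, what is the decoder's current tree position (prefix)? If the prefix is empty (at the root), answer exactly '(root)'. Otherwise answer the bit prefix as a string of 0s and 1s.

Answer: 0

Derivation:
Bit 0: prefix='0' (no match yet)
Bit 1: prefix='00' (no match yet)
Bit 2: prefix='001' -> emit 'j', reset
Bit 3: prefix='1' -> emit 'o', reset
Bit 4: prefix='0' (no match yet)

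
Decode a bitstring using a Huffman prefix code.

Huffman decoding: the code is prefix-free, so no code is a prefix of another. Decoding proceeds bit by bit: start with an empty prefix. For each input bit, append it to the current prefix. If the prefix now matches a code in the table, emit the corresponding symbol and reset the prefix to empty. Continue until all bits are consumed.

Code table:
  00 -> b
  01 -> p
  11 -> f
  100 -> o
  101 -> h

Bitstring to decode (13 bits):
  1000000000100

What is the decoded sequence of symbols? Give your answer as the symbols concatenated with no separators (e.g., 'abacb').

Answer: obbbpb

Derivation:
Bit 0: prefix='1' (no match yet)
Bit 1: prefix='10' (no match yet)
Bit 2: prefix='100' -> emit 'o', reset
Bit 3: prefix='0' (no match yet)
Bit 4: prefix='00' -> emit 'b', reset
Bit 5: prefix='0' (no match yet)
Bit 6: prefix='00' -> emit 'b', reset
Bit 7: prefix='0' (no match yet)
Bit 8: prefix='00' -> emit 'b', reset
Bit 9: prefix='0' (no match yet)
Bit 10: prefix='01' -> emit 'p', reset
Bit 11: prefix='0' (no match yet)
Bit 12: prefix='00' -> emit 'b', reset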